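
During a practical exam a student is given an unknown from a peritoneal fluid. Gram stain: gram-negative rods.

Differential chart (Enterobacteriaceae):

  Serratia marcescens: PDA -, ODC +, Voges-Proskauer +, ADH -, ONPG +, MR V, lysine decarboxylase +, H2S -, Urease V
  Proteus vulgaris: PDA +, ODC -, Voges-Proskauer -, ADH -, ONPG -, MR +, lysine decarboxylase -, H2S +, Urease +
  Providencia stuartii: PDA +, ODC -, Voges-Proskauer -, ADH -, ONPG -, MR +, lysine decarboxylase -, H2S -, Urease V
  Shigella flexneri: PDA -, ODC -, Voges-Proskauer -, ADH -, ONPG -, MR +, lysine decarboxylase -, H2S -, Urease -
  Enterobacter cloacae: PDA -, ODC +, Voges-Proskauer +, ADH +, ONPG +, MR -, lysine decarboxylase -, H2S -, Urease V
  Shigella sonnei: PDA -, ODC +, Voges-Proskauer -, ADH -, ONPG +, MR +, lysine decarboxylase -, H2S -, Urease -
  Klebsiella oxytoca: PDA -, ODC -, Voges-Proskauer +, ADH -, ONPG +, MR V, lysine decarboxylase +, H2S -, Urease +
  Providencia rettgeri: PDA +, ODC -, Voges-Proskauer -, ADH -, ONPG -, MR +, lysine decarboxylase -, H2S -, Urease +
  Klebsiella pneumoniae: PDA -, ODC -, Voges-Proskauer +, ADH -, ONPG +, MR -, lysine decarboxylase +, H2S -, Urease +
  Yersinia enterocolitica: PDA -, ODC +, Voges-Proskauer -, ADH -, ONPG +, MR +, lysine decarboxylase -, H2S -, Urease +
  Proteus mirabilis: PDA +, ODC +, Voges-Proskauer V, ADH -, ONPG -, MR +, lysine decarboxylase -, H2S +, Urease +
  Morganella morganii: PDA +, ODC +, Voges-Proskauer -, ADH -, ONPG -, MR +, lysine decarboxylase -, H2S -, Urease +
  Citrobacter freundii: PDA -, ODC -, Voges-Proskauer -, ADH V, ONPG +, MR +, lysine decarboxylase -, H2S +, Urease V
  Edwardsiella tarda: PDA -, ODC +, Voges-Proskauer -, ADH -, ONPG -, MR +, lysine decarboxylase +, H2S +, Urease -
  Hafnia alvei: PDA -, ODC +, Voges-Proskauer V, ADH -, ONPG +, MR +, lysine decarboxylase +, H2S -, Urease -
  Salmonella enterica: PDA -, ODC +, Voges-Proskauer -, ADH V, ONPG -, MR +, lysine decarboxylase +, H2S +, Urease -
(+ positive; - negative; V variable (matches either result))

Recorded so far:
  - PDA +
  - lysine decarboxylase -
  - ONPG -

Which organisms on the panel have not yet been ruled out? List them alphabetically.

PDA +: excludes 11 organisms — 5 left.
lysine decarboxylase -: all 5 remaining candidates are consistent.
ONPG -: all 5 remaining candidates are consistent.

Morganella morganii, Proteus mirabilis, Proteus vulgaris, Providencia rettgeri, Providencia stuartii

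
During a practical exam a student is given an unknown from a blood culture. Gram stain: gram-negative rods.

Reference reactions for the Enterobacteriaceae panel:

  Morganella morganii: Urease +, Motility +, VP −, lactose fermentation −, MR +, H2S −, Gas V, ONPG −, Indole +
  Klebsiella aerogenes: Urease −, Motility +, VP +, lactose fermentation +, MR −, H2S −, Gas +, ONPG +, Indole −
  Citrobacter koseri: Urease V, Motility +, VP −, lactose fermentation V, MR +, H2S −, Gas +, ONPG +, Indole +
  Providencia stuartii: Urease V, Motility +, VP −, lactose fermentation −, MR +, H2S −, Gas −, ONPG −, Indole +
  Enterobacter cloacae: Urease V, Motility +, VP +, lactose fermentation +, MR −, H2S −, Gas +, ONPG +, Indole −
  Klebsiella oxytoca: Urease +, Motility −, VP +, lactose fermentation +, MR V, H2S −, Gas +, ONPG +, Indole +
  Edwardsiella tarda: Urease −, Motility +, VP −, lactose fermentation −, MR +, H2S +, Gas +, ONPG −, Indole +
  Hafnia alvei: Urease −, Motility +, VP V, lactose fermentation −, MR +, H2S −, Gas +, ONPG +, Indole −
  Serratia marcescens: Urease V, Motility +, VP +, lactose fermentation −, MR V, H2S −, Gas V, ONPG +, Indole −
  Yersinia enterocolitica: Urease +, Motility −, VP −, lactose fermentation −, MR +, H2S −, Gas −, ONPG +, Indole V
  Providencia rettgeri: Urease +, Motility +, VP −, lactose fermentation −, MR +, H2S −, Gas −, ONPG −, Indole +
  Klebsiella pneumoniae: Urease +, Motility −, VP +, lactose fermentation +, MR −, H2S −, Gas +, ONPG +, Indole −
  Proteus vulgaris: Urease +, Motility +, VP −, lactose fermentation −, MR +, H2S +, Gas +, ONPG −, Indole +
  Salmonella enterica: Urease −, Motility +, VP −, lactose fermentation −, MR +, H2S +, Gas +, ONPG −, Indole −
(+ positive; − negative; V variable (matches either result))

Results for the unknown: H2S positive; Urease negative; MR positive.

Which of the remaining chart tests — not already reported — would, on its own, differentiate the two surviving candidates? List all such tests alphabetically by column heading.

H2S +: excludes 11 organisms — 3 left.
Urease −: excludes Proteus vulgaris — 2 left.
MR +: all 2 remaining candidates are consistent.
Two candidates remain: Edwardsiella tarda and Salmonella enterica.
  Motility: + vs + — same for both, does not separate.
  VP: − vs − — same for both, does not separate.
  lactose fermentation: − vs − — same for both, does not separate.
  Gas: + vs + — same for both, does not separate.
  ONPG: − vs − — same for both, does not separate.
  Indole: Edwardsiella tarda +, Salmonella enterica − — discriminates.

Indole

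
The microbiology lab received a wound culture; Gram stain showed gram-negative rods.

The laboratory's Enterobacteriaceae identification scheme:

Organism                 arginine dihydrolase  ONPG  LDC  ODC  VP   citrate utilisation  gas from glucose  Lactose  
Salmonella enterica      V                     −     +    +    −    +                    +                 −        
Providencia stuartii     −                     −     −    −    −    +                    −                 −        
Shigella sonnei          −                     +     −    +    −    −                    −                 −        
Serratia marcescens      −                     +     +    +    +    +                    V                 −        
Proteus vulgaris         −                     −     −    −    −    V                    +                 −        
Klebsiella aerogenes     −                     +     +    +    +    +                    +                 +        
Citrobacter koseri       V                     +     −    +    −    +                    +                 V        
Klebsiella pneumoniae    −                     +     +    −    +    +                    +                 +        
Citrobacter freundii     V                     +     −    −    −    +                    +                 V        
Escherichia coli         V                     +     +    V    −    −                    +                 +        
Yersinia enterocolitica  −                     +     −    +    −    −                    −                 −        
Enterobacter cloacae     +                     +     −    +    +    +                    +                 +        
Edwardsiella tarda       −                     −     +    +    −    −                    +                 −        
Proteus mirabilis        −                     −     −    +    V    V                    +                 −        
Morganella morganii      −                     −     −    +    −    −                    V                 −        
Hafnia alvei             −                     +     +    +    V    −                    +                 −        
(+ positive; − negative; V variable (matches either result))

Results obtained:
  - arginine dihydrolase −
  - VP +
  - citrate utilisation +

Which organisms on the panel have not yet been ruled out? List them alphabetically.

VP +: excludes 10 organisms — 6 left.
arginine dihydrolase −: excludes Enterobacter cloacae — 5 left.
citrate utilisation +: excludes Hafnia alvei — 4 left.

Klebsiella aerogenes, Klebsiella pneumoniae, Proteus mirabilis, Serratia marcescens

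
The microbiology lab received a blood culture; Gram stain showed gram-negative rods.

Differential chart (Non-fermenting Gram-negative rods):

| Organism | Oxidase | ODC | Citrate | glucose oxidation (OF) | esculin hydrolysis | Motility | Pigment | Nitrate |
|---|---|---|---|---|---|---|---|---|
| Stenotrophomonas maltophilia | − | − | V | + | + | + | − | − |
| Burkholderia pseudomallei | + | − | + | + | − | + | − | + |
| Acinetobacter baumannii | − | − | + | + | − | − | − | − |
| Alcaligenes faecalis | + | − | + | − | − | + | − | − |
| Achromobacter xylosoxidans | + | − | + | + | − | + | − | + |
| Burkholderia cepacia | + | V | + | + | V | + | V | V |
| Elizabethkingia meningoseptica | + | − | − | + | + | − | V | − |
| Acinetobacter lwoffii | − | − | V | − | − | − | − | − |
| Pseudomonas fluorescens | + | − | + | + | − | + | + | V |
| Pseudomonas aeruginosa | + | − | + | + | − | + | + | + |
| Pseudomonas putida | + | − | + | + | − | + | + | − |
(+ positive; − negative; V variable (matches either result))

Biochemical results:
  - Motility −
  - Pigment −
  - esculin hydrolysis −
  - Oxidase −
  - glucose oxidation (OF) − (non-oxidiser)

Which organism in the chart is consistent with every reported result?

esculin hydrolysis −: excludes Stenotrophomonas maltophilia, Elizabethkingia meningoseptica — 9 left.
Oxidase −: excludes 7 organisms — 2 left.
glucose oxidation (OF) −: excludes Acinetobacter baumannii — 1 left.
Motility −: the one remaining candidate is consistent.
Pigment −: the one remaining candidate is consistent.

Acinetobacter lwoffii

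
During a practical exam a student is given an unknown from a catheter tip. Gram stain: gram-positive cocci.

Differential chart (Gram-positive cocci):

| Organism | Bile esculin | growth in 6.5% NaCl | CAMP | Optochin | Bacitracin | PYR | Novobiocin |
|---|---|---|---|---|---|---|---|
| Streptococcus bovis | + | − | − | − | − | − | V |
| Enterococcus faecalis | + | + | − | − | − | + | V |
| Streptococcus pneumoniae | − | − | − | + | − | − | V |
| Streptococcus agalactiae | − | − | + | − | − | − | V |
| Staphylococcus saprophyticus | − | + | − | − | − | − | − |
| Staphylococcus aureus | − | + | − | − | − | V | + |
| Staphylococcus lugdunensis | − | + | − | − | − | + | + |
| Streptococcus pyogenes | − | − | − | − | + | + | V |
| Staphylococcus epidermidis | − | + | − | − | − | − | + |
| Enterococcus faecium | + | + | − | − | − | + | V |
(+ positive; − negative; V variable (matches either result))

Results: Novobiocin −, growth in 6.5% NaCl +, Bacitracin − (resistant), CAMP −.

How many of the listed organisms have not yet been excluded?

Bacitracin −: excludes Streptococcus pyogenes — 9 left.
growth in 6.5% NaCl +: excludes Streptococcus bovis, Streptococcus pneumoniae, Streptococcus agalactiae — 6 left.
CAMP −: all 6 remaining candidates are consistent.
Novobiocin −: excludes Staphylococcus aureus, Staphylococcus lugdunensis, Staphylococcus epidermidis — 3 left.
Still consistent: Enterococcus faecalis, Enterococcus faecium, Staphylococcus saprophyticus.

3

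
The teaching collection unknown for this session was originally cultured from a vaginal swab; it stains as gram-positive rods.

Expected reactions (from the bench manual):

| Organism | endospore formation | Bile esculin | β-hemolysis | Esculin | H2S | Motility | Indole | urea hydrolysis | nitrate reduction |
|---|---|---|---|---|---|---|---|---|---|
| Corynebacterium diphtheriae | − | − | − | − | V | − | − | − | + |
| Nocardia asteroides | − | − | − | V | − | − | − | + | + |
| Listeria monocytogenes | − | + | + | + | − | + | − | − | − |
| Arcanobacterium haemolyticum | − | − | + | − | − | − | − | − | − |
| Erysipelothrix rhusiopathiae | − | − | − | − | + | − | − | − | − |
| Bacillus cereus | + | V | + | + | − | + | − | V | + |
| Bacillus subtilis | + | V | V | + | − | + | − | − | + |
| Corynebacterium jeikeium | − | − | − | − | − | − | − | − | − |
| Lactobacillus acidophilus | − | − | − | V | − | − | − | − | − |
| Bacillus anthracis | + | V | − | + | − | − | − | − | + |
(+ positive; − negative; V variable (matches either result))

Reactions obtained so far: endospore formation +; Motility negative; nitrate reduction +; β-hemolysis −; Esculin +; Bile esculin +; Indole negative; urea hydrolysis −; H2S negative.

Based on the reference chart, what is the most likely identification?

Bacillus anthracis

H2S −: excludes Erysipelothrix rhusiopathiae — 9 left.
Motility −: excludes Listeria monocytogenes, Bacillus cereus, Bacillus subtilis — 6 left.
nitrate reduction +: excludes Arcanobacterium haemolyticum, Corynebacterium jeikeium, Lactobacillus acidophilus — 3 left.
Esculin +: excludes Corynebacterium diphtheriae — 2 left.
endospore formation +: excludes Nocardia asteroides — 1 left.
urea hydrolysis −: the one remaining candidate is consistent.
β-hemolysis −: the one remaining candidate is consistent.
Bile esculin +: the one remaining candidate is consistent.
Indole −: the one remaining candidate is consistent.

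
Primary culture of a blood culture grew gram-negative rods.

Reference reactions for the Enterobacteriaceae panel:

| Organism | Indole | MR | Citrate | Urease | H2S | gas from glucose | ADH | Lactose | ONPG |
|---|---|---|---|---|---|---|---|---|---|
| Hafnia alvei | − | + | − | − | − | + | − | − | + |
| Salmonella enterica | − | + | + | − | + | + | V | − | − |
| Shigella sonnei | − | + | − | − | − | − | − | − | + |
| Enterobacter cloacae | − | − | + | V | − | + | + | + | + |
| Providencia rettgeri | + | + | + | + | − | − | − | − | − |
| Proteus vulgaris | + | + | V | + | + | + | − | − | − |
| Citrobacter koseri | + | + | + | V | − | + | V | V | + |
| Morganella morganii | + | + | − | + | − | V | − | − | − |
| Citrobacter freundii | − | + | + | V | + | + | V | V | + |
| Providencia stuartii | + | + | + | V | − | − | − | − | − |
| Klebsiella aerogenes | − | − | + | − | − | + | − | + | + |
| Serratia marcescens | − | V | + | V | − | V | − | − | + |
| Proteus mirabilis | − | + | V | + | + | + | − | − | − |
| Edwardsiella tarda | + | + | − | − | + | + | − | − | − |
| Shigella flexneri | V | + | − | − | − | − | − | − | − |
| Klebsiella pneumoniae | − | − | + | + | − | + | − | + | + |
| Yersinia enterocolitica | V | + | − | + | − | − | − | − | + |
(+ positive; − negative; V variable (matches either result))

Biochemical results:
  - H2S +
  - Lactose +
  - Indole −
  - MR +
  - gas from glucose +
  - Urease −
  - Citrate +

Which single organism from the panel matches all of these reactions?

Indole −: excludes 6 organisms — 11 left.
MR +: excludes Enterobacter cloacae, Klebsiella aerogenes, Klebsiella pneumoniae — 8 left.
gas from glucose +: excludes Shigella sonnei, Shigella flexneri, Yersinia enterocolitica — 5 left.
Citrate +: excludes Hafnia alvei — 4 left.
Urease −: excludes Proteus mirabilis — 3 left.
H2S +: excludes Serratia marcescens — 2 left.
Lactose +: excludes Salmonella enterica — 1 left.

Citrobacter freundii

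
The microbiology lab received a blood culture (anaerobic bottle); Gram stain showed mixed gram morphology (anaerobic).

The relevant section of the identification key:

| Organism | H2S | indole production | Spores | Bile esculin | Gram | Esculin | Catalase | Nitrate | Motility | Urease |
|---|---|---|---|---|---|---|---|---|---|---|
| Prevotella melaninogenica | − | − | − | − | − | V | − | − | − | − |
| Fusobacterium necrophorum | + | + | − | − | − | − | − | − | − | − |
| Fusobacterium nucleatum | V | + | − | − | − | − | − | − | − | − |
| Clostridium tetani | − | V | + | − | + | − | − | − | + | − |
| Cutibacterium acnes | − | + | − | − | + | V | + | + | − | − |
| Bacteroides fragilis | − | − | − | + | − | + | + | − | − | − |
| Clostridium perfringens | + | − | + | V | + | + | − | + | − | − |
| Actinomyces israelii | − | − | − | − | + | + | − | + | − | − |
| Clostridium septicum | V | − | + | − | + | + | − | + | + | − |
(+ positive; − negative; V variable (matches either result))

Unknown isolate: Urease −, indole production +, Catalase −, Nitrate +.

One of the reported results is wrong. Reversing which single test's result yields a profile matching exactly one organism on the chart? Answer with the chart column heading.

As reported, no row in the chart matches all 4 reactions.
Reversing Nitrate → 3 organisms match (not unique).
Reversing Urease → still no organism matches.
Reversing indole production → 3 organisms match (not unique).
Reversing Catalase (to +) → unique match: Cutibacterium acnes.

Catalase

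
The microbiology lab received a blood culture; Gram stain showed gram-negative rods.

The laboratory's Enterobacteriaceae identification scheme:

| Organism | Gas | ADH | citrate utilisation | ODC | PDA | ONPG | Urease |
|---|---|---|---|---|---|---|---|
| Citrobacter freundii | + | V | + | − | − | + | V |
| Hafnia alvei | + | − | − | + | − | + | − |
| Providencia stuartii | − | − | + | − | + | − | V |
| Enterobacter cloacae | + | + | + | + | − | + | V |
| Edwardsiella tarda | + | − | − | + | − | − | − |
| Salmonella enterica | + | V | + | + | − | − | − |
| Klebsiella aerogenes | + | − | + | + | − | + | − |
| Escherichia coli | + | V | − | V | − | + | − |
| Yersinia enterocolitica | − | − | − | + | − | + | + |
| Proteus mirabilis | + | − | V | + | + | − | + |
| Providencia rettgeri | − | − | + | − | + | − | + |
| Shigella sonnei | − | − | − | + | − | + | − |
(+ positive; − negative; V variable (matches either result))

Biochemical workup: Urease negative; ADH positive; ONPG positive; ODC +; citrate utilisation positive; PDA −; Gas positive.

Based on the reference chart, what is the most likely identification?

Gas +: excludes Providencia stuartii, Yersinia enterocolitica, Providencia rettgeri, Shigella sonnei — 8 left.
Urease −: excludes Proteus mirabilis — 7 left.
ONPG +: excludes Edwardsiella tarda, Salmonella enterica — 5 left.
ADH +: excludes Hafnia alvei, Klebsiella aerogenes — 3 left.
citrate utilisation +: excludes Escherichia coli — 2 left.
ODC +: excludes Citrobacter freundii — 1 left.
PDA −: the one remaining candidate is consistent.

Enterobacter cloacae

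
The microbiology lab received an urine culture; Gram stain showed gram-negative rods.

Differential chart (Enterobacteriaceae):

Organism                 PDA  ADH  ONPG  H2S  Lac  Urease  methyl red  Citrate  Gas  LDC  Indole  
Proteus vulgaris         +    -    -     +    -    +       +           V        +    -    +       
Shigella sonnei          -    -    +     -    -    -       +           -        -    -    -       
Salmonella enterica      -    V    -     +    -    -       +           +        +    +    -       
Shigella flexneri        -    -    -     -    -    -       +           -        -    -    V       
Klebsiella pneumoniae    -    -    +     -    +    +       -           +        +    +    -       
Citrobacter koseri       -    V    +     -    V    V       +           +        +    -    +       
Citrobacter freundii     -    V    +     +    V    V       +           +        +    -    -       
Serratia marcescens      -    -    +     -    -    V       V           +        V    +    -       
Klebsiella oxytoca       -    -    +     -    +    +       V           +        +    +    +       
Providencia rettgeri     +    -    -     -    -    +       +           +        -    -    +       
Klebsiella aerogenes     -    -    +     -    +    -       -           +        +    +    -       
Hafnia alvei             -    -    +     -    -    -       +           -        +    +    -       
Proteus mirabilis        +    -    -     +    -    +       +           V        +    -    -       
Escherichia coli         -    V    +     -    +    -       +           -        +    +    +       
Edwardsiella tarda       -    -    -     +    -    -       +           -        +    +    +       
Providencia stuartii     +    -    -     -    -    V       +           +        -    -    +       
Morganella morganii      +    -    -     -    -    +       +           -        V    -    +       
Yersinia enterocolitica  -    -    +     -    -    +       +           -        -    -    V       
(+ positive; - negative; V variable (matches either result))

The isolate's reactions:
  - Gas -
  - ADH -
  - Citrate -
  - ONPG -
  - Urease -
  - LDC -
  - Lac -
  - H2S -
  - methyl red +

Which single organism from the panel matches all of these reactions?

Shigella flexneri

LDC -: excludes 8 organisms — 10 left.
Citrate -: excludes Citrobacter koseri, Citrobacter freundii, Providencia rettgeri, Providencia stuartii — 6 left.
Lac -: all 6 remaining candidates are consistent.
H2S -: excludes Proteus vulgaris, Proteus mirabilis — 4 left.
methyl red +: all 4 remaining candidates are consistent.
ADH -: all 4 remaining candidates are consistent.
Gas -: all 4 remaining candidates are consistent.
Urease -: excludes Morganella morganii, Yersinia enterocolitica — 2 left.
ONPG -: excludes Shigella sonnei — 1 left.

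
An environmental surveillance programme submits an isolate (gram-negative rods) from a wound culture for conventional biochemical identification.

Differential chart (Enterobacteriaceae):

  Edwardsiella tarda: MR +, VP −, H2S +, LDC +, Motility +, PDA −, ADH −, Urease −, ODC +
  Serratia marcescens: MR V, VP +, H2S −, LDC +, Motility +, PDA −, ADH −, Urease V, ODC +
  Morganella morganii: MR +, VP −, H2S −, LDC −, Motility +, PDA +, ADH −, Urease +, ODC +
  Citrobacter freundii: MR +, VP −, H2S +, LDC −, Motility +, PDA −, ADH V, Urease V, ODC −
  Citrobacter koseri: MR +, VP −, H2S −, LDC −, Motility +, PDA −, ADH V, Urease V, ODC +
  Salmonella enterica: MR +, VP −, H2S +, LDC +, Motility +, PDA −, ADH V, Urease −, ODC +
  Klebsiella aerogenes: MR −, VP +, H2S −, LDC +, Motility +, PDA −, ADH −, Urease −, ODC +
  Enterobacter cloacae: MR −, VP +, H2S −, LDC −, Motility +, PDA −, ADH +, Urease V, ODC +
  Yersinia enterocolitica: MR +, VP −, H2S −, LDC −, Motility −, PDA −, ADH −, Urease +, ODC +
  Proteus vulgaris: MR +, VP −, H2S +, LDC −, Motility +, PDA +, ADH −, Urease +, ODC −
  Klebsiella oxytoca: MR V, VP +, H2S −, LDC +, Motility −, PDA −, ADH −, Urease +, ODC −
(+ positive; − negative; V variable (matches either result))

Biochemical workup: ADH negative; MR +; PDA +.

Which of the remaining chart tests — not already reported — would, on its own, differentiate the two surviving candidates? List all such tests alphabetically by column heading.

H2S, ODC

PDA +: excludes 9 organisms — 2 left.
MR +: all 2 remaining candidates are consistent.
ADH −: all 2 remaining candidates are consistent.
Two candidates remain: Morganella morganii and Proteus vulgaris.
  VP: − vs − — same for both, does not separate.
  H2S: Morganella morganii −, Proteus vulgaris + — discriminates.
  LDC: − vs − — same for both, does not separate.
  Motility: + vs + — same for both, does not separate.
  Urease: + vs + — same for both, does not separate.
  ODC: Morganella morganii +, Proteus vulgaris − — discriminates.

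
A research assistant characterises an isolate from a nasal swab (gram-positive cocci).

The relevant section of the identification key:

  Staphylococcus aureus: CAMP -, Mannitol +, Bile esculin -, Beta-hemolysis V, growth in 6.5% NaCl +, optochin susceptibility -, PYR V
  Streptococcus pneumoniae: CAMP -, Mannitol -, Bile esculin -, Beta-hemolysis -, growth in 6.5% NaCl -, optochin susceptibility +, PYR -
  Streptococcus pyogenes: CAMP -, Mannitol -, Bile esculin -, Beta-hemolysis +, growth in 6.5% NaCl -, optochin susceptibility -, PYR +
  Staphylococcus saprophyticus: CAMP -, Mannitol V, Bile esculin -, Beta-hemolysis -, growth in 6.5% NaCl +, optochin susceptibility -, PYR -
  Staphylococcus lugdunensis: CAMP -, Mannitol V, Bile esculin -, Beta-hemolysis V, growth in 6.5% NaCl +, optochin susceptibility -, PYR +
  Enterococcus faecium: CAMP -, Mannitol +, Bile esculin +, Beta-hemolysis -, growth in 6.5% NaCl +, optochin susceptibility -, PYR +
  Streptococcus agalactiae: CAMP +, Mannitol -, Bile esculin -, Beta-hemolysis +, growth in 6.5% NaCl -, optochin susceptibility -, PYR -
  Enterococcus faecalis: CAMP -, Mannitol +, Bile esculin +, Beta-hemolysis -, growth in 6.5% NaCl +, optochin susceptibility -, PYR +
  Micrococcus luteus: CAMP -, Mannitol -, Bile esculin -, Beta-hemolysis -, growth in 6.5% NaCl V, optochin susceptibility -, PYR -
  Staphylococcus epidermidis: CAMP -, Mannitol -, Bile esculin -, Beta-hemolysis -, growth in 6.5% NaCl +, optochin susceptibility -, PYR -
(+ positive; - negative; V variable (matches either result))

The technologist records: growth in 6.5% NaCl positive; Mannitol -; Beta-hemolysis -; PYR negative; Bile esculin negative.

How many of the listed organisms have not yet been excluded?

3

PYR -: excludes Streptococcus pyogenes, Staphylococcus lugdunensis, Enterococcus faecium, Enterococcus faecalis — 6 left.
Bile esculin -: all 6 remaining candidates are consistent.
Beta-hemolysis -: excludes Streptococcus agalactiae — 5 left.
Mannitol -: excludes Staphylococcus aureus — 4 left.
growth in 6.5% NaCl +: excludes Streptococcus pneumoniae — 3 left.
Still consistent: Micrococcus luteus, Staphylococcus epidermidis, Staphylococcus saprophyticus.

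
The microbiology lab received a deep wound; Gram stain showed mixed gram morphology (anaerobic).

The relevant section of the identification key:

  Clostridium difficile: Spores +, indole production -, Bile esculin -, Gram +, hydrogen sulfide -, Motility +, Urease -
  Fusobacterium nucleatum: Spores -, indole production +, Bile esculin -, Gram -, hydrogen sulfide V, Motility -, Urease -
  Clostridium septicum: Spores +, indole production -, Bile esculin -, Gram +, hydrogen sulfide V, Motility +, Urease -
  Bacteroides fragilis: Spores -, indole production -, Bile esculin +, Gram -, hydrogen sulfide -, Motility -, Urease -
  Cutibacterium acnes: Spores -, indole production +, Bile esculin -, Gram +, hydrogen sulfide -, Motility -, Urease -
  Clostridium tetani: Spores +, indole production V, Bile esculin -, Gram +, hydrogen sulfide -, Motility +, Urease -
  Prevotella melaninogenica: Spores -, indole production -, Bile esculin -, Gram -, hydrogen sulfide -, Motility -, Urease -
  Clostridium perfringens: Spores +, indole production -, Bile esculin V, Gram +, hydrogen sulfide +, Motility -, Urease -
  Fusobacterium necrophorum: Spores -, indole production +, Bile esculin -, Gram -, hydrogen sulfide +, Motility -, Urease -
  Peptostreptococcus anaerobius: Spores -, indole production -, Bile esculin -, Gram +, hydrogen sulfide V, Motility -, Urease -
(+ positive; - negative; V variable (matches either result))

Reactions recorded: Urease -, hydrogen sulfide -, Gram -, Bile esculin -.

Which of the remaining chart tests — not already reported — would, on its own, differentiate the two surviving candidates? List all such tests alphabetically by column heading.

Bile esculin -: excludes Bacteroides fragilis — 9 left.
Urease -: all 9 remaining candidates are consistent.
Gram -: excludes 6 organisms — 3 left.
hydrogen sulfide -: excludes Fusobacterium necrophorum — 2 left.
Two candidates remain: Fusobacterium nucleatum and Prevotella melaninogenica.
  Spores: - vs - — same for both, does not separate.
  indole production: Fusobacterium nucleatum +, Prevotella melaninogenica - — discriminates.
  Motility: - vs - — same for both, does not separate.

indole production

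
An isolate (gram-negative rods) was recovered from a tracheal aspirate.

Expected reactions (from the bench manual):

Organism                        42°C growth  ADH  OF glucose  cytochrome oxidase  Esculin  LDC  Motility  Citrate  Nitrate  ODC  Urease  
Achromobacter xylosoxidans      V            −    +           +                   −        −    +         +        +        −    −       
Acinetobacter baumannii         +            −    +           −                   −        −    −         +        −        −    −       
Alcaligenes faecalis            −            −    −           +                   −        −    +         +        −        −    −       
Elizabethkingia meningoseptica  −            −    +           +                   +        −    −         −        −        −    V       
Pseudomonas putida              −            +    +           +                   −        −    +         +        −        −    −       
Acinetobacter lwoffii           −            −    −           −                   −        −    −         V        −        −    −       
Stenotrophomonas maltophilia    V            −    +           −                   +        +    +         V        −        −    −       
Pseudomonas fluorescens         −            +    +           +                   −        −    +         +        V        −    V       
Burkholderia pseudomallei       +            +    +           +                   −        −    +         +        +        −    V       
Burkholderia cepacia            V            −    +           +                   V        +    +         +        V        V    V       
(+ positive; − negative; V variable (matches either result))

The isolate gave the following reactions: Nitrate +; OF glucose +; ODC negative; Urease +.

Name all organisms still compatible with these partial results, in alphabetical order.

OF glucose +: excludes Alcaligenes faecalis, Acinetobacter lwoffii — 8 left.
Urease +: excludes Achromobacter xylosoxidans, Acinetobacter baumannii, Pseudomonas putida, Stenotrophomonas maltophilia — 4 left.
ODC −: all 4 remaining candidates are consistent.
Nitrate +: excludes Elizabethkingia meningoseptica — 3 left.

Burkholderia cepacia, Burkholderia pseudomallei, Pseudomonas fluorescens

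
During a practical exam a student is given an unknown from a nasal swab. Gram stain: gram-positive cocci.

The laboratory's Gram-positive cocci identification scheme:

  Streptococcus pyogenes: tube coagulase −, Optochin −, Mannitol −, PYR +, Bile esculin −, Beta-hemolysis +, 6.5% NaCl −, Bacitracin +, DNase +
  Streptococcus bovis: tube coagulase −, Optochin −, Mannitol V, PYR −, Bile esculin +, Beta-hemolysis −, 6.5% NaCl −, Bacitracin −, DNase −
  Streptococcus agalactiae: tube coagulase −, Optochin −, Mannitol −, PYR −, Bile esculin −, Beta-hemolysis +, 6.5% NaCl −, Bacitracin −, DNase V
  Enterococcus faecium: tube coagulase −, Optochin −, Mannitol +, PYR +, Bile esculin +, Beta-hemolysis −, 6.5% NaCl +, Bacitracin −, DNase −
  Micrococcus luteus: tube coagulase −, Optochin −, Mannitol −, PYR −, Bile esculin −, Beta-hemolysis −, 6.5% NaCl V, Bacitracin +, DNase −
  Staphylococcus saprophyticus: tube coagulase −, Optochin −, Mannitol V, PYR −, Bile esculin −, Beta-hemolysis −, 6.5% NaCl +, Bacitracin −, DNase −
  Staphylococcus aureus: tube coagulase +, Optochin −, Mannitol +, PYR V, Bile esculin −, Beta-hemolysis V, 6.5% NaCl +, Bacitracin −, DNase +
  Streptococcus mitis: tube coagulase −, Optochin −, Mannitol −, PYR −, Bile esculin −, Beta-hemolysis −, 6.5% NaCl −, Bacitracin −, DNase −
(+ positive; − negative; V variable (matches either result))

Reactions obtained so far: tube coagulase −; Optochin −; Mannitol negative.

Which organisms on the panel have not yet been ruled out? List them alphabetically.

Micrococcus luteus, Staphylococcus saprophyticus, Streptococcus agalactiae, Streptococcus bovis, Streptococcus mitis, Streptococcus pyogenes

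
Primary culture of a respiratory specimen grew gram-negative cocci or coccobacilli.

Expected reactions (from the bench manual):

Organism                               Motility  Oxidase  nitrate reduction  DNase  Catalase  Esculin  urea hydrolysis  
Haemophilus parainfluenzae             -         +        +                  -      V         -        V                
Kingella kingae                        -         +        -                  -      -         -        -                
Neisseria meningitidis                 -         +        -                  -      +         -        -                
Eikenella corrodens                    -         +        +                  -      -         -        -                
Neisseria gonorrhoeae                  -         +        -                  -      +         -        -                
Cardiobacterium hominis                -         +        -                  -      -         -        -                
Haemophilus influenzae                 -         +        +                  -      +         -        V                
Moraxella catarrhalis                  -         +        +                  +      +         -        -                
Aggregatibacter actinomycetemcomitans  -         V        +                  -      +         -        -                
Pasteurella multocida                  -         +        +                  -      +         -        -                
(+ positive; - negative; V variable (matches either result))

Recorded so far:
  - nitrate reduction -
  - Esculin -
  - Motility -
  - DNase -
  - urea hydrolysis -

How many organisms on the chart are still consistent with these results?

4

DNase -: excludes Moraxella catarrhalis — 9 left.
Esculin -: all 9 remaining candidates are consistent.
Motility -: all 9 remaining candidates are consistent.
urea hydrolysis -: all 9 remaining candidates are consistent.
nitrate reduction -: excludes 5 organisms — 4 left.
Still consistent: Cardiobacterium hominis, Kingella kingae, Neisseria gonorrhoeae, Neisseria meningitidis.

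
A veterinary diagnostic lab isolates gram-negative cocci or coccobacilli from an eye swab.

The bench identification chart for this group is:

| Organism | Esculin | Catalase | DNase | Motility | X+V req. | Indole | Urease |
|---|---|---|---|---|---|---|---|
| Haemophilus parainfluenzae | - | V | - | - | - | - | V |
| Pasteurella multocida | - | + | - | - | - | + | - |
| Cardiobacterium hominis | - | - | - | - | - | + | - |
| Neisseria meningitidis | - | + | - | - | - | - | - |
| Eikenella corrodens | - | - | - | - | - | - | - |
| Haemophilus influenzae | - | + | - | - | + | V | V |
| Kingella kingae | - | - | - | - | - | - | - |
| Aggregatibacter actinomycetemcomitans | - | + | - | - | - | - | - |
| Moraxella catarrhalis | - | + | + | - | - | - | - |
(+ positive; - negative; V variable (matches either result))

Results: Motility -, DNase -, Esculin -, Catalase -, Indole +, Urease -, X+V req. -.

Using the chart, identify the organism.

Cardiobacterium hominis

Esculin -: all 9 remaining candidates are consistent.
X+V req. -: excludes Haemophilus influenzae — 8 left.
Urease -: all 8 remaining candidates are consistent.
Indole +: excludes 6 organisms — 2 left.
Motility -: all 2 remaining candidates are consistent.
DNase -: all 2 remaining candidates are consistent.
Catalase -: excludes Pasteurella multocida — 1 left.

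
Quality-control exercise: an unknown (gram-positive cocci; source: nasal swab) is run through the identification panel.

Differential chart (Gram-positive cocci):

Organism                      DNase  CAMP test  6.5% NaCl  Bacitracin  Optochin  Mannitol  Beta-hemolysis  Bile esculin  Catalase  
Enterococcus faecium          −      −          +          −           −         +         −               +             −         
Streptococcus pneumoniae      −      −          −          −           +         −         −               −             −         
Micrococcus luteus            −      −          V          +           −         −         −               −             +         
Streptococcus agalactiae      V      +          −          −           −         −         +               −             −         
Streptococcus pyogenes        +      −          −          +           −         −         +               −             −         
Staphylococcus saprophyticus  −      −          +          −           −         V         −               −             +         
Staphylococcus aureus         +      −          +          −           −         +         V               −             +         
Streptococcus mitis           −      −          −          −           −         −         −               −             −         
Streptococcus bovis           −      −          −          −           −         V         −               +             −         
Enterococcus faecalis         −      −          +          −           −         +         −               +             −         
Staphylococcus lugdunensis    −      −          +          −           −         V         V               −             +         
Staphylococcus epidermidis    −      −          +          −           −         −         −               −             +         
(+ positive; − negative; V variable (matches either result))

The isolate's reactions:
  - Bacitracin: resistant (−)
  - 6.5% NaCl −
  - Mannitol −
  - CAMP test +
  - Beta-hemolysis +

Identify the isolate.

Streptococcus agalactiae

Mannitol −: excludes Enterococcus faecium, Staphylococcus aureus, Enterococcus faecalis — 9 left.
CAMP test +: excludes 8 organisms — 1 left.
6.5% NaCl −: the one remaining candidate is consistent.
Beta-hemolysis +: the one remaining candidate is consistent.
Bacitracin −: the one remaining candidate is consistent.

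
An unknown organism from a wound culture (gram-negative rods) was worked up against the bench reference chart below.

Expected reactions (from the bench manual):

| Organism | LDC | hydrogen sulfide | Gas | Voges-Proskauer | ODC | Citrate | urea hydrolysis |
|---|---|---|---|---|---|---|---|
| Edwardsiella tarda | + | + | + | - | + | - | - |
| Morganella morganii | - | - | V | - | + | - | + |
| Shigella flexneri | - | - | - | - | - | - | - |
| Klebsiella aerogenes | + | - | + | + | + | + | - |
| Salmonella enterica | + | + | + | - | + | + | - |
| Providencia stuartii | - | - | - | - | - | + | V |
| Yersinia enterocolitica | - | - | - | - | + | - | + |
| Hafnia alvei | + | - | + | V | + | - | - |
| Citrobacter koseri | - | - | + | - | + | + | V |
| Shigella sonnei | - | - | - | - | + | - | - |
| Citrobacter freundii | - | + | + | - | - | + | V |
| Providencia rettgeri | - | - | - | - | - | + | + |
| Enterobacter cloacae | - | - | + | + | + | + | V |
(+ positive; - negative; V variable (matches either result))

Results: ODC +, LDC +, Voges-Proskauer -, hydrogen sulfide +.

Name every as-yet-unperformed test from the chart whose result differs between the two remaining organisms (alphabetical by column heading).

Citrate

ODC +: excludes Shigella flexneri, Providencia stuartii, Citrobacter freundii, Providencia rettgeri — 9 left.
LDC +: excludes 5 organisms — 4 left.
Voges-Proskauer -: excludes Klebsiella aerogenes — 3 left.
hydrogen sulfide +: excludes Hafnia alvei — 2 left.
Two candidates remain: Edwardsiella tarda and Salmonella enterica.
  Gas: + vs + — same for both, does not separate.
  Citrate: Edwardsiella tarda -, Salmonella enterica + — discriminates.
  urea hydrolysis: - vs - — same for both, does not separate.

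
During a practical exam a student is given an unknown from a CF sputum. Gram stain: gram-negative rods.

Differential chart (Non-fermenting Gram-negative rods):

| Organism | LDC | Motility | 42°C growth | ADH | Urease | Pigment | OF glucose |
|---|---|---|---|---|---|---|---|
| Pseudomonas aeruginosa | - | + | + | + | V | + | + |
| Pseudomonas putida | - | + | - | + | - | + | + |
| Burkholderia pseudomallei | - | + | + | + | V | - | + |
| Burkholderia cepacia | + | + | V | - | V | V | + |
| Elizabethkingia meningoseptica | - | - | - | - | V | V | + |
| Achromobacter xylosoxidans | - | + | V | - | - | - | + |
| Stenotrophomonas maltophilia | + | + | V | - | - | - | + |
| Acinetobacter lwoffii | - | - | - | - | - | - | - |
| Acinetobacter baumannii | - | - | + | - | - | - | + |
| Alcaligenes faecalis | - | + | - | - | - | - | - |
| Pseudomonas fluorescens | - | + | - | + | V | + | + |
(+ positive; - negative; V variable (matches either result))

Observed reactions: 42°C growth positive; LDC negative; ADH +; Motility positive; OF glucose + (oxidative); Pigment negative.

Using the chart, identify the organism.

Burkholderia pseudomallei

LDC -: excludes Burkholderia cepacia, Stenotrophomonas maltophilia — 9 left.
Motility +: excludes Elizabethkingia meningoseptica, Acinetobacter lwoffii, Acinetobacter baumannii — 6 left.
Pigment -: excludes Pseudomonas aeruginosa, Pseudomonas putida, Pseudomonas fluorescens — 3 left.
42°C growth +: excludes Alcaligenes faecalis — 2 left.
ADH +: excludes Achromobacter xylosoxidans — 1 left.
OF glucose +: the one remaining candidate is consistent.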